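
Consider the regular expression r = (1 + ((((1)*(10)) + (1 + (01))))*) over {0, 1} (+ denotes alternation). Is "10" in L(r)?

The right alternative ((((1)*(10))+(1+(01))))* matches 10.

yes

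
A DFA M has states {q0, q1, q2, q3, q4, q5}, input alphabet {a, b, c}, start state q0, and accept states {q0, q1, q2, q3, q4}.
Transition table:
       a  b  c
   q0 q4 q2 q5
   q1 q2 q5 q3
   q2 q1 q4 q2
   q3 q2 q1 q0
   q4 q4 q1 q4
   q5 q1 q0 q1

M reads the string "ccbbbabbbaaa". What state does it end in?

q0 --c--> q5
q5 --c--> q1
q1 --b--> q5
q5 --b--> q0
q0 --b--> q2
q2 --a--> q1
q1 --b--> q5
q5 --b--> q0
q0 --b--> q2
q2 --a--> q1
q1 --a--> q2
q2 --a--> q1

q1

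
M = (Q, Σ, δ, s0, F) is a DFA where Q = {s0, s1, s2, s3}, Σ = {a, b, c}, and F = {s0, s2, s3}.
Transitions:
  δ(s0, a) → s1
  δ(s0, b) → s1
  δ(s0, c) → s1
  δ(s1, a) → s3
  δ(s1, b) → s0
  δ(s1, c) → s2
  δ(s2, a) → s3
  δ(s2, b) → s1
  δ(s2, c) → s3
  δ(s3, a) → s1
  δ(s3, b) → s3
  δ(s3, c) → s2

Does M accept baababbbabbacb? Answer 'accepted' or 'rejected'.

s0 --b--> s1
s1 --a--> s3
s3 --a--> s1
s1 --b--> s0
s0 --a--> s1
s1 --b--> s0
s0 --b--> s1
s1 --b--> s0
s0 --a--> s1
s1 --b--> s0
s0 --b--> s1
s1 --a--> s3
s3 --c--> s2
s2 --b--> s1
End in state s1, which is not an accepting state.

rejected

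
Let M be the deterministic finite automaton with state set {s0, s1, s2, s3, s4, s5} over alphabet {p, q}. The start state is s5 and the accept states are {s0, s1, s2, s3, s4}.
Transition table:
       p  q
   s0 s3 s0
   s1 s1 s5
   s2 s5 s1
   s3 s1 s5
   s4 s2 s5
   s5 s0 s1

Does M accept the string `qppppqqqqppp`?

s5 --q--> s1
s1 --p--> s1
s1 --p--> s1
s1 --p--> s1
s1 --p--> s1
s1 --q--> s5
s5 --q--> s1
s1 --q--> s5
s5 --q--> s1
s1 --p--> s1
s1 --p--> s1
s1 --p--> s1
End in state s1, which is an accepting state.

accepted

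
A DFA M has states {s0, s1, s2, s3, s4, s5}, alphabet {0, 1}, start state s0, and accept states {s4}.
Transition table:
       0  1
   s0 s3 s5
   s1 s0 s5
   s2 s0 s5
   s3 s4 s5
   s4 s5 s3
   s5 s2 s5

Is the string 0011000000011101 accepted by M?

rejected

s0 --0--> s3
s3 --0--> s4
s4 --1--> s3
s3 --1--> s5
s5 --0--> s2
s2 --0--> s0
s0 --0--> s3
s3 --0--> s4
s4 --0--> s5
s5 --0--> s2
s2 --0--> s0
s0 --1--> s5
s5 --1--> s5
s5 --1--> s5
s5 --0--> s2
s2 --1--> s5
End in state s5, which is not an accepting state.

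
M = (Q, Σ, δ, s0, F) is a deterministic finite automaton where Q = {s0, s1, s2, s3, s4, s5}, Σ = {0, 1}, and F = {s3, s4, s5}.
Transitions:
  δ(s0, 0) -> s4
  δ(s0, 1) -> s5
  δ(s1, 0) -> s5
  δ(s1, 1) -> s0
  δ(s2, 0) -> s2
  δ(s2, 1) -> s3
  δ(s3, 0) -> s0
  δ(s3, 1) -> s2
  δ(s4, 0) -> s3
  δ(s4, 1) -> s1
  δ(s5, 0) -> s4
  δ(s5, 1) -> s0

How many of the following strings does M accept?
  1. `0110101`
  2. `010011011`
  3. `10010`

0

`0110101`: rejected
`010011011`: rejected
`10010`: rejected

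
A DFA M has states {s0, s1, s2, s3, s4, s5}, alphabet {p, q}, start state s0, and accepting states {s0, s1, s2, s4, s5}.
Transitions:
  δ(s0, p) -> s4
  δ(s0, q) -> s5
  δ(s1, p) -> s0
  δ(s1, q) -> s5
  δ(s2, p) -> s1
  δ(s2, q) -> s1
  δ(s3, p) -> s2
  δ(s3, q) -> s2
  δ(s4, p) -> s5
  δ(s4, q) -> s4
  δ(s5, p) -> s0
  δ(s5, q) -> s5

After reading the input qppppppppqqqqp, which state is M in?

s5

s0 --q--> s5
s5 --p--> s0
s0 --p--> s4
s4 --p--> s5
s5 --p--> s0
s0 --p--> s4
s4 --p--> s5
s5 --p--> s0
s0 --p--> s4
s4 --q--> s4
s4 --q--> s4
s4 --q--> s4
s4 --q--> s4
s4 --p--> s5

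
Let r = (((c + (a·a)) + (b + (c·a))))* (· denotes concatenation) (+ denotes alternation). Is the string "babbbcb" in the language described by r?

babbbcb cannot be split into zero or more pieces each matching ((c+(a·a))+(b+(c·a))).

no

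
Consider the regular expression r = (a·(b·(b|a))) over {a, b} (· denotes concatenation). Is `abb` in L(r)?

yes

Split as a·bb: a matches a and (b·(b|a)) matches bb.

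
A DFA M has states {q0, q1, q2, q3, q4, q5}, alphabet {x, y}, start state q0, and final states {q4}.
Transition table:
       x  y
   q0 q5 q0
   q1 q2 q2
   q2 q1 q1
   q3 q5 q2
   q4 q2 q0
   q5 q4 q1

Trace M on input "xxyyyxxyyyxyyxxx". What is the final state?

q1

q0 --x--> q5
q5 --x--> q4
q4 --y--> q0
q0 --y--> q0
q0 --y--> q0
q0 --x--> q5
q5 --x--> q4
q4 --y--> q0
q0 --y--> q0
q0 --y--> q0
q0 --x--> q5
q5 --y--> q1
q1 --y--> q2
q2 --x--> q1
q1 --x--> q2
q2 --x--> q1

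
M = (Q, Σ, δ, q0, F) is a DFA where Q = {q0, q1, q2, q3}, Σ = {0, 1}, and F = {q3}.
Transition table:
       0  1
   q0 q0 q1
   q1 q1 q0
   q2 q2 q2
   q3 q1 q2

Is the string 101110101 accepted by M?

rejected

q0 --1--> q1
q1 --0--> q1
q1 --1--> q0
q0 --1--> q1
q1 --1--> q0
q0 --0--> q0
q0 --1--> q1
q1 --0--> q1
q1 --1--> q0
End in state q0, which is not an accepting state.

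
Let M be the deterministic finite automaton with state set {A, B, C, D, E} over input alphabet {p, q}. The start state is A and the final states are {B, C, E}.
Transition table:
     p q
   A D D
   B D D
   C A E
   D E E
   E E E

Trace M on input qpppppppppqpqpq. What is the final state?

E

A --q--> D
D --p--> E
E --p--> E
E --p--> E
E --p--> E
E --p--> E
E --p--> E
E --p--> E
E --p--> E
E --p--> E
E --q--> E
E --p--> E
E --q--> E
E --p--> E
E --q--> E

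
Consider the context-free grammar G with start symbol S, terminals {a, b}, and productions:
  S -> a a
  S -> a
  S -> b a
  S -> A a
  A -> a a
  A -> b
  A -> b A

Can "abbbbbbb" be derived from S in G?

no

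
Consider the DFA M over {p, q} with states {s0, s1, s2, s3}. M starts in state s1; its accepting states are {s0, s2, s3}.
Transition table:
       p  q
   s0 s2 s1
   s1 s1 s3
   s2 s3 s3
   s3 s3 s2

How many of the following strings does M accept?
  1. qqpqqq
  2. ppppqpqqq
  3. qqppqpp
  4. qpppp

qqpqqq: accepted
ppppqpqqq: accepted
qqppqpp: accepted
qpppp: accepted

4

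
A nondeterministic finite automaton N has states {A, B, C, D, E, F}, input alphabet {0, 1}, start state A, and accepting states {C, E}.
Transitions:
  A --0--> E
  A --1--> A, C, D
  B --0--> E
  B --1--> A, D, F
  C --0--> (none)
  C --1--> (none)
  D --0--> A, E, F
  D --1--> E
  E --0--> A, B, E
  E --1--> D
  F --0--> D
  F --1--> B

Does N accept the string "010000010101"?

accepted

Start: {A}
read 0: {E}
read 1: {D}
read 0: {A, E, F}
read 0: {A, B, D, E}
read 0: {A, B, E, F}
read 0: {A, B, D, E}
read 0: {A, B, E, F}
read 1: {A, B, C, D, F}
read 0: {A, D, E, F}
read 1: {A, B, C, D, E}
read 0: {A, B, E, F}
read 1: {A, B, C, D, F}
Reachable ∩ accepting = {C} — nonempty.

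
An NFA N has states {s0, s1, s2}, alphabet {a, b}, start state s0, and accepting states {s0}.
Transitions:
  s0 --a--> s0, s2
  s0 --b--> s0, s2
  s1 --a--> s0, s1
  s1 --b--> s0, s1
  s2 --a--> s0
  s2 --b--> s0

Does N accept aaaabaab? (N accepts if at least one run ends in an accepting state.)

Start: {s0}
read a: {s0, s2}
read a: {s0, s2}
read a: {s0, s2}
read a: {s0, s2}
read b: {s0, s2}
read a: {s0, s2}
read a: {s0, s2}
read b: {s0, s2}
Reachable ∩ accepting = {s0} — nonempty.

accepted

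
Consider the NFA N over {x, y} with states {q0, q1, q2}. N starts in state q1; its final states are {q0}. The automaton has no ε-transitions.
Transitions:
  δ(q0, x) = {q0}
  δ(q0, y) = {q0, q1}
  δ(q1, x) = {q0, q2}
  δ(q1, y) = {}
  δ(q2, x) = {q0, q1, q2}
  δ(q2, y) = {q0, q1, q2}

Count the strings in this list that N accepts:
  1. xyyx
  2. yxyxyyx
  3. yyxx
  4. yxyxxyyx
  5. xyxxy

2

xyyx: accepted
yxyxyyx: rejected
yyxx: rejected
yxyxxyyx: rejected
xyxxy: accepted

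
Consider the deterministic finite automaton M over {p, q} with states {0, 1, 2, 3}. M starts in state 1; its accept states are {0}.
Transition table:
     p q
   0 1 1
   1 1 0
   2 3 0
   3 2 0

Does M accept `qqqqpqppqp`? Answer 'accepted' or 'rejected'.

1 --q--> 0
0 --q--> 1
1 --q--> 0
0 --q--> 1
1 --p--> 1
1 --q--> 0
0 --p--> 1
1 --p--> 1
1 --q--> 0
0 --p--> 1
End in state 1, which is not an accepting state.

rejected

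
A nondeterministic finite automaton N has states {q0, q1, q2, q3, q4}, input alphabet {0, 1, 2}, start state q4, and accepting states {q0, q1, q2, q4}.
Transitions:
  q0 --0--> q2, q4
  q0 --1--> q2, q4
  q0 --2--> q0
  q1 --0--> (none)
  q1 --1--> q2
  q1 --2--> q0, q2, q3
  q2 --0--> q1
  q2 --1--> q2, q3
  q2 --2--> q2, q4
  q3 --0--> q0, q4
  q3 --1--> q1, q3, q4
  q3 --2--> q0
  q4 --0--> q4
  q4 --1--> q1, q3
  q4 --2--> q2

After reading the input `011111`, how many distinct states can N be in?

Start: {q4}
read 0: {q4}
read 1: {q1, q3}
read 1: {q1, q2, q3, q4}
read 1: {q1, q2, q3, q4}
read 1: {q1, q2, q3, q4}
read 1: {q1, q2, q3, q4}
Final reachable set {q1, q2, q3, q4} has 4 states.

4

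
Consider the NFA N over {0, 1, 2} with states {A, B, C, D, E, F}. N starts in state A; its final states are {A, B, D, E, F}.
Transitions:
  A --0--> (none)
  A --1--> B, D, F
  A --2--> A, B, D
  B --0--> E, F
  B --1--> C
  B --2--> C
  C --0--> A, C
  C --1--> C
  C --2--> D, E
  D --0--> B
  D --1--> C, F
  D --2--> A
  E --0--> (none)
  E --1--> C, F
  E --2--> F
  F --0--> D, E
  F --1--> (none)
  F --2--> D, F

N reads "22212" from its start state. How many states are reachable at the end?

Start: {A}
read 2: {A, B, D}
read 2: {A, B, C, D}
read 2: {A, B, C, D, E}
read 1: {B, C, D, F}
read 2: {A, C, D, E, F}
Final reachable set {A, C, D, E, F} has 5 states.

5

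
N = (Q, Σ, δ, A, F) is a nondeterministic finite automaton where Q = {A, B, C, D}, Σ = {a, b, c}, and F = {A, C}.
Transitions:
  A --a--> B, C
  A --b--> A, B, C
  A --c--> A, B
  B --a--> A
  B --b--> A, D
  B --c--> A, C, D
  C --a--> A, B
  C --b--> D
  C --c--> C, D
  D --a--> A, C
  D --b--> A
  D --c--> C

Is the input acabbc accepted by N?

accepted

Start: {A}
read a: {B, C}
read c: {A, C, D}
read a: {A, B, C}
read b: {A, B, C, D}
read b: {A, B, C, D}
read c: {A, B, C, D}
Reachable ∩ accepting = {A, C} — nonempty.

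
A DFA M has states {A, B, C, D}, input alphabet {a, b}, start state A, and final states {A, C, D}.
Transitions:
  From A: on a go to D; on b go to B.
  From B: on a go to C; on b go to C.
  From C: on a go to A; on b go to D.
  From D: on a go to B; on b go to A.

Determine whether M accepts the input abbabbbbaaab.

accepted

A --a--> D
D --b--> A
A --b--> B
B --a--> C
C --b--> D
D --b--> A
A --b--> B
B --b--> C
C --a--> A
A --a--> D
D --a--> B
B --b--> C
End in state C, which is an accepting state.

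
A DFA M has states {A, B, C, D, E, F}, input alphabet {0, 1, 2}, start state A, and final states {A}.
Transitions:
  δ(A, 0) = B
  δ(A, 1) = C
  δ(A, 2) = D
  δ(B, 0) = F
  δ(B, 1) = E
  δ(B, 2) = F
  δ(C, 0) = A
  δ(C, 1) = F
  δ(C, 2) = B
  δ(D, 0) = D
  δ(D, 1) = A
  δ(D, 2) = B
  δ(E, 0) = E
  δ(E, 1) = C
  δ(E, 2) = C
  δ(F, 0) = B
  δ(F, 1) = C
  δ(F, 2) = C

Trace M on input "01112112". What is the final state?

A --0--> B
B --1--> E
E --1--> C
C --1--> F
F --2--> C
C --1--> F
F --1--> C
C --2--> B

B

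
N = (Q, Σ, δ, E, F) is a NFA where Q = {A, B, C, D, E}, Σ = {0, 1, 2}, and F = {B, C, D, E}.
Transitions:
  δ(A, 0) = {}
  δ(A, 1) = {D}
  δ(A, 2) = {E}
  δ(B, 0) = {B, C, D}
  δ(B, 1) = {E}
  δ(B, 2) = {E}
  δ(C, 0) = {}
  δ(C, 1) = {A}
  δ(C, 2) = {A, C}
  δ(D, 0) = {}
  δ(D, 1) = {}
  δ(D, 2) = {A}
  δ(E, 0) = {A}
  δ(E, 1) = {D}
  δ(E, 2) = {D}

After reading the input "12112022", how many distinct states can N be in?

Start: {E}
read 1: {D}
read 2: {A}
read 1: {D}
read 1: {}
The reachable set is empty and stays empty for the remaining 4 symbols.
Final reachable set {} has 0 states.

0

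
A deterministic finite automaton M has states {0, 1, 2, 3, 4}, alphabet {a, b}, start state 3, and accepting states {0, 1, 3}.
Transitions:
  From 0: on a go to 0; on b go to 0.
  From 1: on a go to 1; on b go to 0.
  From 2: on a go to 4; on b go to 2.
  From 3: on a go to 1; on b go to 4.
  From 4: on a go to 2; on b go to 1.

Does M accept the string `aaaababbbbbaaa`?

3 --a--> 1
1 --a--> 1
1 --a--> 1
1 --a--> 1
1 --b--> 0
0 --a--> 0
0 --b--> 0
0 --b--> 0
0 --b--> 0
0 --b--> 0
0 --b--> 0
0 --a--> 0
0 --a--> 0
0 --a--> 0
End in state 0, which is an accepting state.

accepted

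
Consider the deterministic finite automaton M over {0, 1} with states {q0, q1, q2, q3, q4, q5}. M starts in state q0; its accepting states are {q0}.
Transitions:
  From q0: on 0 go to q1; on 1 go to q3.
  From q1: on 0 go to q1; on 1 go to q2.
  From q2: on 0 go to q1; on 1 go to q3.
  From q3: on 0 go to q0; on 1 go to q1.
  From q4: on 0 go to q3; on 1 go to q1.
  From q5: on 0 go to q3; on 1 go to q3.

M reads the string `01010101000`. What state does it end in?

q0 --0--> q1
q1 --1--> q2
q2 --0--> q1
q1 --1--> q2
q2 --0--> q1
q1 --1--> q2
q2 --0--> q1
q1 --1--> q2
q2 --0--> q1
q1 --0--> q1
q1 --0--> q1

q1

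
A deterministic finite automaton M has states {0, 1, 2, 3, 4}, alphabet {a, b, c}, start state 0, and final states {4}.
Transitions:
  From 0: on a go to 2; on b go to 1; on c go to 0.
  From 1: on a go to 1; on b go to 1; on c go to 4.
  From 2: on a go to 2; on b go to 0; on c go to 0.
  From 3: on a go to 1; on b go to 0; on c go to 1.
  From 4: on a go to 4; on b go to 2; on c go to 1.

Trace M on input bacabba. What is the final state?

2

0 --b--> 1
1 --a--> 1
1 --c--> 4
4 --a--> 4
4 --b--> 2
2 --b--> 0
0 --a--> 2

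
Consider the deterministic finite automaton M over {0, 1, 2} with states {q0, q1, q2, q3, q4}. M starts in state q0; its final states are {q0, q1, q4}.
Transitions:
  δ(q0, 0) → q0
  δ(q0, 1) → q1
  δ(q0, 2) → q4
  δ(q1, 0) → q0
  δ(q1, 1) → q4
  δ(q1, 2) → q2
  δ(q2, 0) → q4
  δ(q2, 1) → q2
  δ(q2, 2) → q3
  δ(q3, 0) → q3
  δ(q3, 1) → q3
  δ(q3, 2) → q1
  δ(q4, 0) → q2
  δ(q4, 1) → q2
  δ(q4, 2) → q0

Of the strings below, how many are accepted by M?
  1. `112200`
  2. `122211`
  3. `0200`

2

`112200`: accepted
`122211`: rejected
`0200`: accepted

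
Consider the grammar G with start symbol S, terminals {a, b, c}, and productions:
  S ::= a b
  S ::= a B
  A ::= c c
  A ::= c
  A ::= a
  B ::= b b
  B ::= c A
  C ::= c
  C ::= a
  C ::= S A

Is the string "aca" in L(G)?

yes

S ⇒ aB ⇒ acA ⇒ aca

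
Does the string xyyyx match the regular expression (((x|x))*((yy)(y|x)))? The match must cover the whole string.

no

No split of xyyyx into u·v has ((x|x))* matching u and ((yy)(y|x)) matching v.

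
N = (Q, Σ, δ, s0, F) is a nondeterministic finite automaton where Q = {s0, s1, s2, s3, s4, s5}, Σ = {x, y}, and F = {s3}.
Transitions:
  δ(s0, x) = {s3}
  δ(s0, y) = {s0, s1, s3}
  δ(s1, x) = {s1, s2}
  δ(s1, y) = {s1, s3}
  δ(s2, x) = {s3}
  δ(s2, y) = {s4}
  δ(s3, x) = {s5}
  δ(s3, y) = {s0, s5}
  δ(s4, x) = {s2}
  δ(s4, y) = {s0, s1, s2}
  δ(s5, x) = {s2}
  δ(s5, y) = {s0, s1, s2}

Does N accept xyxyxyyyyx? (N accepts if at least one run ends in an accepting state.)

Start: {s0}
read x: {s3}
read y: {s0, s5}
read x: {s2, s3}
read y: {s0, s4, s5}
read x: {s2, s3}
read y: {s0, s4, s5}
read y: {s0, s1, s2, s3}
read y: {s0, s1, s3, s4, s5}
read y: {s0, s1, s2, s3, s5}
read x: {s1, s2, s3, s5}
Reachable ∩ accepting = {s3} — nonempty.

accepted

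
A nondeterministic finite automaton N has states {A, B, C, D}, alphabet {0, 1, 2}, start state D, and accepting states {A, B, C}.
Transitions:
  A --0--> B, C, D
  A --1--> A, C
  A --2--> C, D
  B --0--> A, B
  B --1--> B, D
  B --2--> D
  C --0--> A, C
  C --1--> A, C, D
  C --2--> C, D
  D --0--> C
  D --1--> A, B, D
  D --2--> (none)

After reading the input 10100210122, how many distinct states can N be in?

Start: {D}
read 1: {A, B, D}
read 0: {A, B, C, D}
read 1: {A, B, C, D}
read 0: {A, B, C, D}
read 0: {A, B, C, D}
read 2: {C, D}
read 1: {A, B, C, D}
read 0: {A, B, C, D}
read 1: {A, B, C, D}
read 2: {C, D}
read 2: {C, D}
Final reachable set {C, D} has 2 states.

2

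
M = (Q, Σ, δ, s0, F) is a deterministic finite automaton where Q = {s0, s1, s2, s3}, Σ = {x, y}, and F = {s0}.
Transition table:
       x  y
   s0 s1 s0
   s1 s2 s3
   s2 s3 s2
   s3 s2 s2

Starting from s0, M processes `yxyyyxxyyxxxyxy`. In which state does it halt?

s0 --y--> s0
s0 --x--> s1
s1 --y--> s3
s3 --y--> s2
s2 --y--> s2
s2 --x--> s3
s3 --x--> s2
s2 --y--> s2
s2 --y--> s2
s2 --x--> s3
s3 --x--> s2
s2 --x--> s3
s3 --y--> s2
s2 --x--> s3
s3 --y--> s2

s2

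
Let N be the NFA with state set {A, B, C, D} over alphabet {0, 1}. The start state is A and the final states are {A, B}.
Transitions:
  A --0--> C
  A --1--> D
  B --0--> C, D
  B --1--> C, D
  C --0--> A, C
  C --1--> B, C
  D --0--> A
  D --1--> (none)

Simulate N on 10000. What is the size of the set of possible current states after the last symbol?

Start: {A}
read 1: {D}
read 0: {A}
read 0: {C}
read 0: {A, C}
read 0: {A, C}
Final reachable set {A, C} has 2 states.

2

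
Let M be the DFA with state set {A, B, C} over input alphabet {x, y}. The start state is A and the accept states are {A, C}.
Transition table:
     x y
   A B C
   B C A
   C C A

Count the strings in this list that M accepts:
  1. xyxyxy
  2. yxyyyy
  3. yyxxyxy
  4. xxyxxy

4

xyxyxy: accepted
yxyyyy: accepted
yyxxyxy: accepted
xxyxxy: accepted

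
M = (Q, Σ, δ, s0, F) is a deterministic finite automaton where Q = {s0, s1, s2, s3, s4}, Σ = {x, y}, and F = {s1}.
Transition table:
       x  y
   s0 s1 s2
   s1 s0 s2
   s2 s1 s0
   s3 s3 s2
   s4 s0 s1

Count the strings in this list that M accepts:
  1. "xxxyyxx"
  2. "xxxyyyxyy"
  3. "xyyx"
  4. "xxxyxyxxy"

1

"xxxyyxx": rejected
"xxxyyyxyy": rejected
"xyyx": accepted
"xxxyxyxxy": rejected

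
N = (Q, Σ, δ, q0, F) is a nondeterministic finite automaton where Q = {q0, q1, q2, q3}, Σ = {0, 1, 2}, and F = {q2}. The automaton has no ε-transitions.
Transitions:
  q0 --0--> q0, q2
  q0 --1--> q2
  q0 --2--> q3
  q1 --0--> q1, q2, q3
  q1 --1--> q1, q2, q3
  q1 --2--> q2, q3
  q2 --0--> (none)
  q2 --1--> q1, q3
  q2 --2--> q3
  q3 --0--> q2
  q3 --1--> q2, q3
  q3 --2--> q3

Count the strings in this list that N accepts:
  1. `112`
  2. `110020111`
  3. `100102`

2

`112`: accepted
`110020111`: accepted
`100102`: rejected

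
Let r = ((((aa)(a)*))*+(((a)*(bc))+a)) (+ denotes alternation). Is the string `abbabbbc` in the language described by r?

Neither (((aa)(a)*))* nor (((a)*(bc))+a) matches abbabbbc.

no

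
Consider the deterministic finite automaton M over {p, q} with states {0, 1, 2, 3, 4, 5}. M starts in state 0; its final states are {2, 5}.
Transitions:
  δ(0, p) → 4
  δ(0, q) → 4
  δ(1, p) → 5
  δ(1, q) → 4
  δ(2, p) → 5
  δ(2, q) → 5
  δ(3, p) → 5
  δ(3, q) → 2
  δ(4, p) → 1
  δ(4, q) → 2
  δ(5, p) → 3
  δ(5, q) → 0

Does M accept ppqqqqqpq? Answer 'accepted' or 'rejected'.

0 --p--> 4
4 --p--> 1
1 --q--> 4
4 --q--> 2
2 --q--> 5
5 --q--> 0
0 --q--> 4
4 --p--> 1
1 --q--> 4
End in state 4, which is not an accepting state.

rejected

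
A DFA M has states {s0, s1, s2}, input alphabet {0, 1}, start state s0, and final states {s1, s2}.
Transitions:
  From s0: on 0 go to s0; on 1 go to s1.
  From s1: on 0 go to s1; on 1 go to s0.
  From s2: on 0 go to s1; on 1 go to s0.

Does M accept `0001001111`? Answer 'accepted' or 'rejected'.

accepted

s0 --0--> s0
s0 --0--> s0
s0 --0--> s0
s0 --1--> s1
s1 --0--> s1
s1 --0--> s1
s1 --1--> s0
s0 --1--> s1
s1 --1--> s0
s0 --1--> s1
End in state s1, which is an accepting state.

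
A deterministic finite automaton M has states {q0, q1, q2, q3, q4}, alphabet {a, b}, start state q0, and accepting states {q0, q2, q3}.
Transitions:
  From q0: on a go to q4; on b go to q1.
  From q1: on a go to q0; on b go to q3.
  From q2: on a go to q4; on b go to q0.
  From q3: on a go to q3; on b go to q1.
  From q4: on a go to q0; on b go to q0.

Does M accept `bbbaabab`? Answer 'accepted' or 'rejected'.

accepted

q0 --b--> q1
q1 --b--> q3
q3 --b--> q1
q1 --a--> q0
q0 --a--> q4
q4 --b--> q0
q0 --a--> q4
q4 --b--> q0
End in state q0, which is an accepting state.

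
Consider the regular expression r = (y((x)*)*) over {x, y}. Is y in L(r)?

Split as y·ε: y matches y and ((x)*)* matches ε.

yes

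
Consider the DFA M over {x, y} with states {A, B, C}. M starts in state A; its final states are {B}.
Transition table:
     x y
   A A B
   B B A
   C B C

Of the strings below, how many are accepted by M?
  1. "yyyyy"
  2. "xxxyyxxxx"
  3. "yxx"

"yyyyy": accepted
"xxxyyxxxx": rejected
"yxx": accepted

2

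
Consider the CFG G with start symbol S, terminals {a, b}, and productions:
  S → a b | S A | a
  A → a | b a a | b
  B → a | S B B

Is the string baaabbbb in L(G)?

no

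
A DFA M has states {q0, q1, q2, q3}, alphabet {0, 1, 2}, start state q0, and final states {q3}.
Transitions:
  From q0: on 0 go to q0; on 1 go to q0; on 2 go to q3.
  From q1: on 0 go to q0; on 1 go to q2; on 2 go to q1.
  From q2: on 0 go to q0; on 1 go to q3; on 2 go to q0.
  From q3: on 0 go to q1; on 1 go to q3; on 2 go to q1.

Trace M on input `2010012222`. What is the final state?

q0 --2--> q3
q3 --0--> q1
q1 --1--> q2
q2 --0--> q0
q0 --0--> q0
q0 --1--> q0
q0 --2--> q3
q3 --2--> q1
q1 --2--> q1
q1 --2--> q1

q1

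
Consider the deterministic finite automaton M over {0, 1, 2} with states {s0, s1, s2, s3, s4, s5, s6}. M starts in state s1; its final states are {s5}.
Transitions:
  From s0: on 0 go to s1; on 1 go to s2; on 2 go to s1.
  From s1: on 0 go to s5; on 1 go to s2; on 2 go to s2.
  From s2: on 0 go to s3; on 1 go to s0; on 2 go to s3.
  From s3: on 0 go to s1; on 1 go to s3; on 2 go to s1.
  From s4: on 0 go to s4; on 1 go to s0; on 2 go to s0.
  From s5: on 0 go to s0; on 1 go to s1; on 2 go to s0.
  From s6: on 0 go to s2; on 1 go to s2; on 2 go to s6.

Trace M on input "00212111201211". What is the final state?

s1 --0--> s5
s5 --0--> s0
s0 --2--> s1
s1 --1--> s2
s2 --2--> s3
s3 --1--> s3
s3 --1--> s3
s3 --1--> s3
s3 --2--> s1
s1 --0--> s5
s5 --1--> s1
s1 --2--> s2
s2 --1--> s0
s0 --1--> s2

s2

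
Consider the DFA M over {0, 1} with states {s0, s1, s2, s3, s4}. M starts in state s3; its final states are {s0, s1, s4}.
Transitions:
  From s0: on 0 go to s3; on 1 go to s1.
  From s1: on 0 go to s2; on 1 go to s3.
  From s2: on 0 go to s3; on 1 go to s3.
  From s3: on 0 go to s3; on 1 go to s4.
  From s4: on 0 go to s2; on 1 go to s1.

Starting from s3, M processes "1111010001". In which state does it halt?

s4

s3 --1--> s4
s4 --1--> s1
s1 --1--> s3
s3 --1--> s4
s4 --0--> s2
s2 --1--> s3
s3 --0--> s3
s3 --0--> s3
s3 --0--> s3
s3 --1--> s4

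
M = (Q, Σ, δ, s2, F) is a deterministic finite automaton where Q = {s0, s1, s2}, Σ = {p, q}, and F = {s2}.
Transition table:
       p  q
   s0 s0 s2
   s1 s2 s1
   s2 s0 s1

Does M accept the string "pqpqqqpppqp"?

rejected

s2 --p--> s0
s0 --q--> s2
s2 --p--> s0
s0 --q--> s2
s2 --q--> s1
s1 --q--> s1
s1 --p--> s2
s2 --p--> s0
s0 --p--> s0
s0 --q--> s2
s2 --p--> s0
End in state s0, which is not an accepting state.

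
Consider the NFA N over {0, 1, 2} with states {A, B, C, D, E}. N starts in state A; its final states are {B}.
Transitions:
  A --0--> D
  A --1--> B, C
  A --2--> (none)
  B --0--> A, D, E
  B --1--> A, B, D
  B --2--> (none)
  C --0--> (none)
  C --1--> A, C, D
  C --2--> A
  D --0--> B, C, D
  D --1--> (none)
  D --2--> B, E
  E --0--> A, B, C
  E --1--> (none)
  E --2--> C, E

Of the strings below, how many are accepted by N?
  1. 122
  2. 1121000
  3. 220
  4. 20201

122: rejected
1121000: accepted
220: rejected
20201: rejected

1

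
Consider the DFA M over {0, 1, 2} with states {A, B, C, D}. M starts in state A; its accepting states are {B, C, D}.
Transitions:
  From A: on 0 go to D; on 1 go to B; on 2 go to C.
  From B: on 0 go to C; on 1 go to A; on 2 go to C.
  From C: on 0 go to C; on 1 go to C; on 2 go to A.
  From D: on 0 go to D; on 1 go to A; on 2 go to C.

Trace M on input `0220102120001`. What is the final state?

A

A --0--> D
D --2--> C
C --2--> A
A --0--> D
D --1--> A
A --0--> D
D --2--> C
C --1--> C
C --2--> A
A --0--> D
D --0--> D
D --0--> D
D --1--> A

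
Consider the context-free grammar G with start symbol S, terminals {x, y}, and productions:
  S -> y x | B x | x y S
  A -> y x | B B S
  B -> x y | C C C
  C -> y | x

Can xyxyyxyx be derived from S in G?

S ⇒ xyS ⇒ xyxyS ⇒ xyxyBx ⇒ xyxyCCCx ⇒ xyxyyCCx ⇒ xyxyyxCx ⇒ xyxyyxyx

yes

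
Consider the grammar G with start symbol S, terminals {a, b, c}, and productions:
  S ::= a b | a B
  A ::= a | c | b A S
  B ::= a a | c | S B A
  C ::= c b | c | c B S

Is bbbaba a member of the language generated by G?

no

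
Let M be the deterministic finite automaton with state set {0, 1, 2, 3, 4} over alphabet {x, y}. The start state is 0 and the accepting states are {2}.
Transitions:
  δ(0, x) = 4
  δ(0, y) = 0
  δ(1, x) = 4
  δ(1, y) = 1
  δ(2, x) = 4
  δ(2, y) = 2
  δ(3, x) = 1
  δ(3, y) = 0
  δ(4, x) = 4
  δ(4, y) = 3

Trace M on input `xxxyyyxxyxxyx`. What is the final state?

0 --x--> 4
4 --x--> 4
4 --x--> 4
4 --y--> 3
3 --y--> 0
0 --y--> 0
0 --x--> 4
4 --x--> 4
4 --y--> 3
3 --x--> 1
1 --x--> 4
4 --y--> 3
3 --x--> 1

1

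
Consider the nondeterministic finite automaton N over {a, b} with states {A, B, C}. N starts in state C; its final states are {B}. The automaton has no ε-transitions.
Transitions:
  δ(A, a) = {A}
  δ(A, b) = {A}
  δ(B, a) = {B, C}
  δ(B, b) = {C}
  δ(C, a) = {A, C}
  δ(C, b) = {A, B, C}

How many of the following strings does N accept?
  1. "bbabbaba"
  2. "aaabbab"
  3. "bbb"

3

"bbabbaba": accepted
"aaabbab": accepted
"bbb": accepted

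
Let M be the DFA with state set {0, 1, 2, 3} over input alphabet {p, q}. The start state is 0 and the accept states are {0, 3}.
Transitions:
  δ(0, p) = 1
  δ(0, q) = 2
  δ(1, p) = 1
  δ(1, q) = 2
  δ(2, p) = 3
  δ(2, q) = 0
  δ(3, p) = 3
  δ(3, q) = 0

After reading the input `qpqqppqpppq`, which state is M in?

2

0 --q--> 2
2 --p--> 3
3 --q--> 0
0 --q--> 2
2 --p--> 3
3 --p--> 3
3 --q--> 0
0 --p--> 1
1 --p--> 1
1 --p--> 1
1 --q--> 2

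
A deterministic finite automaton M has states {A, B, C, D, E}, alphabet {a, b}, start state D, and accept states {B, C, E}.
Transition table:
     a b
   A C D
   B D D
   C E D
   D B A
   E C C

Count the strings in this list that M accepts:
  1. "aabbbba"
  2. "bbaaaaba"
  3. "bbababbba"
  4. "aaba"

"aabbbba": accepted
"bbaaaaba": accepted
"bbababbba": accepted
"aaba": accepted

4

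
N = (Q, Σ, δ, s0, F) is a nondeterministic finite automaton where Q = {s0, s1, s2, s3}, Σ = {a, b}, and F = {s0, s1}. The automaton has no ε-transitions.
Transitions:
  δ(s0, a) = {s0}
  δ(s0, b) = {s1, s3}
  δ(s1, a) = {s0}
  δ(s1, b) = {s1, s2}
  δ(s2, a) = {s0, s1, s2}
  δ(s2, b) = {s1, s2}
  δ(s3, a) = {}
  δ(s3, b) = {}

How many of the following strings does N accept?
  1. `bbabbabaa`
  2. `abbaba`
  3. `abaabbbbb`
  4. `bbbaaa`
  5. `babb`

5

`bbabbabaa`: accepted
`abbaba`: accepted
`abaabbbbb`: accepted
`bbbaaa`: accepted
`babb`: accepted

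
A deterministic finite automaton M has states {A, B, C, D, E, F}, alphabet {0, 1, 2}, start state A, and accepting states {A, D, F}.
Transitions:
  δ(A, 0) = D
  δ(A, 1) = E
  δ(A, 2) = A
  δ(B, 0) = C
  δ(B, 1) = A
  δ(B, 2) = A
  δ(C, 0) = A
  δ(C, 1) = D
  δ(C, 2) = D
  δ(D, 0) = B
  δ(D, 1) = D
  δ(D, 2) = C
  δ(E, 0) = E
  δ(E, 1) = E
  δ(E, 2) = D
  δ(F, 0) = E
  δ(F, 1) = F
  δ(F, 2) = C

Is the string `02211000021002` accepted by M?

accepted

A --0--> D
D --2--> C
C --2--> D
D --1--> D
D --1--> D
D --0--> B
B --0--> C
C --0--> A
A --0--> D
D --2--> C
C --1--> D
D --0--> B
B --0--> C
C --2--> D
End in state D, which is an accepting state.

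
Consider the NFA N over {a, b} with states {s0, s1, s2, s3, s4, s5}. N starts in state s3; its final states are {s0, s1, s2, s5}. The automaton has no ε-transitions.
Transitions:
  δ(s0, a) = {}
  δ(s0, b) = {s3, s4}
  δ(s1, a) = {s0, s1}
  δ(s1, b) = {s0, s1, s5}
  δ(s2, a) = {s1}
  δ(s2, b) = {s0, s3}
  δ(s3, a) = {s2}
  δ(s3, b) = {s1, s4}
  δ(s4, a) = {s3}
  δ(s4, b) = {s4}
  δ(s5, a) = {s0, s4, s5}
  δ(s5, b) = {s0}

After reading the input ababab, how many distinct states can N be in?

Start: {s3}
read a: {s2}
read b: {s0, s3}
read a: {s2}
read b: {s0, s3}
read a: {s2}
read b: {s0, s3}
Final reachable set {s0, s3} has 2 states.

2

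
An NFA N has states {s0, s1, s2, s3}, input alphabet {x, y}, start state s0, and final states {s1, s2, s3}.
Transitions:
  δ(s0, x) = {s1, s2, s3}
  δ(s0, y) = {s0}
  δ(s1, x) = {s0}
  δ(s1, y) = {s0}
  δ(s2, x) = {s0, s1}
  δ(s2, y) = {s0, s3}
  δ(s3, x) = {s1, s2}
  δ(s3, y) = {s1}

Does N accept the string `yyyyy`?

rejected

Start: {s0}
read y: {s0}
read y: {s0}
read y: {s0}
read y: {s0}
read y: {s0}
Reachable ∩ accepting = {} — empty.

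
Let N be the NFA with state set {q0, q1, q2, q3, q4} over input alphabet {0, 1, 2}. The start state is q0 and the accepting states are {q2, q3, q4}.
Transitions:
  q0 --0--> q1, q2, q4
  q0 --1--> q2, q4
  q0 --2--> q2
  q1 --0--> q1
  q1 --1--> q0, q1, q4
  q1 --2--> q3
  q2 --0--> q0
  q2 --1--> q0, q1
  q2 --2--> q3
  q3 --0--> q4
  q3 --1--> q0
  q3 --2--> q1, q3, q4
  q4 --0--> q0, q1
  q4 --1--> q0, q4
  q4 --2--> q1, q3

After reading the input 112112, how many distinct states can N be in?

Start: {q0}
read 1: {q2, q4}
read 1: {q0, q1, q4}
read 2: {q1, q2, q3}
read 1: {q0, q1, q4}
read 1: {q0, q1, q2, q4}
read 2: {q1, q2, q3}
Final reachable set {q1, q2, q3} has 3 states.

3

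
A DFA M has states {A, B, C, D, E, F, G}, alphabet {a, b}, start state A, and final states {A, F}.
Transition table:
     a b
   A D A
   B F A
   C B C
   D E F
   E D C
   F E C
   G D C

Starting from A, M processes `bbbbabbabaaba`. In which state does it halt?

A --b--> A
A --b--> A
A --b--> A
A --b--> A
A --a--> D
D --b--> F
F --b--> C
C --a--> B
B --b--> A
A --a--> D
D --a--> E
E --b--> C
C --a--> B

B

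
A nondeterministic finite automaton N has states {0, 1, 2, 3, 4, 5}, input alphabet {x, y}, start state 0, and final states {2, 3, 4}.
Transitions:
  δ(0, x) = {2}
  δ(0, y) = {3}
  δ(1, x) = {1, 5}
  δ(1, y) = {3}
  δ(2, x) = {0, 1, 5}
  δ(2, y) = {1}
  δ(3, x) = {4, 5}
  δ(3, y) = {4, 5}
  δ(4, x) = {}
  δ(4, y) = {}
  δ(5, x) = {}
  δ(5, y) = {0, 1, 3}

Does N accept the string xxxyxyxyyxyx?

accepted

Start: {0}
read x: {2}
read x: {0, 1, 5}
read x: {1, 2, 5}
read y: {0, 1, 3}
read x: {1, 2, 4, 5}
read y: {0, 1, 3}
read x: {1, 2, 4, 5}
read y: {0, 1, 3}
read y: {3, 4, 5}
read x: {4, 5}
read y: {0, 1, 3}
read x: {1, 2, 4, 5}
Reachable ∩ accepting = {2, 4} — nonempty.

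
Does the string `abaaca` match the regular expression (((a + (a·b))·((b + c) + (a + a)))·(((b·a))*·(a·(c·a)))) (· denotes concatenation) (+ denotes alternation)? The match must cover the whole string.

yes

Split as aba·aca: ((a+(a·b))·((b+c)+(a+a))) matches aba and (((b·a))*·(a·(c·a))) matches aca.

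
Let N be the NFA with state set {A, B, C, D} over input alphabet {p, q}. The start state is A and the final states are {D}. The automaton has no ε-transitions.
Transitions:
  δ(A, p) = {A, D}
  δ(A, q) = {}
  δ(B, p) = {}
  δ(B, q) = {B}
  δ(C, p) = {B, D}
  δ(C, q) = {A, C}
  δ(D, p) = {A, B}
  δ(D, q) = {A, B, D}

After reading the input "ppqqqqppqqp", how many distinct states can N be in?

Start: {A}
read p: {A, D}
read p: {A, B, D}
read q: {A, B, D}
read q: {A, B, D}
read q: {A, B, D}
read q: {A, B, D}
read p: {A, B, D}
read p: {A, B, D}
read q: {A, B, D}
read q: {A, B, D}
read p: {A, B, D}
Final reachable set {A, B, D} has 3 states.

3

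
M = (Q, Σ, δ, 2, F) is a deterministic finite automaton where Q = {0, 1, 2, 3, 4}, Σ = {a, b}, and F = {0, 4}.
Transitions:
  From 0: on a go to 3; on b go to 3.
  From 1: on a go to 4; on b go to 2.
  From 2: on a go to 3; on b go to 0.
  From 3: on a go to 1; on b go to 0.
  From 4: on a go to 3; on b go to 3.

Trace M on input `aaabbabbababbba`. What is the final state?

2 --a--> 3
3 --a--> 1
1 --a--> 4
4 --b--> 3
3 --b--> 0
0 --a--> 3
3 --b--> 0
0 --b--> 3
3 --a--> 1
1 --b--> 2
2 --a--> 3
3 --b--> 0
0 --b--> 3
3 --b--> 0
0 --a--> 3

3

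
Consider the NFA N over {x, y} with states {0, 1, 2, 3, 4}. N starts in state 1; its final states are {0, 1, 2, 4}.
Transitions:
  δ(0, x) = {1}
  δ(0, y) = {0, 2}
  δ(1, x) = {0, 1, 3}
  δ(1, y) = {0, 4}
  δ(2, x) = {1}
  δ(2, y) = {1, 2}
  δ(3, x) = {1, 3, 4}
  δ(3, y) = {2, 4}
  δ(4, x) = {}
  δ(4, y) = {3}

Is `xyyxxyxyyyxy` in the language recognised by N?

accepted

Start: {1}
read x: {0, 1, 3}
read y: {0, 2, 4}
read y: {0, 1, 2, 3}
read x: {0, 1, 3, 4}
read x: {0, 1, 3, 4}
read y: {0, 2, 3, 4}
read x: {1, 3, 4}
read y: {0, 2, 3, 4}
read y: {0, 1, 2, 3, 4}
read y: {0, 1, 2, 3, 4}
read x: {0, 1, 3, 4}
read y: {0, 2, 3, 4}
Reachable ∩ accepting = {0, 2, 4} — nonempty.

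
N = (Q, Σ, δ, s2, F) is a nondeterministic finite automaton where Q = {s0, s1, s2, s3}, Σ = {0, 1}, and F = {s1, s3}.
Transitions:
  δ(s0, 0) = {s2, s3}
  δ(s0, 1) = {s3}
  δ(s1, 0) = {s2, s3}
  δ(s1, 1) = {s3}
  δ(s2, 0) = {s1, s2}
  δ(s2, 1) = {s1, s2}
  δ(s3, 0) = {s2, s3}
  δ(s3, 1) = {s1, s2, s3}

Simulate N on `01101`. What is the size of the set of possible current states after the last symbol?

Start: {s2}
read 0: {s1, s2}
read 1: {s1, s2, s3}
read 1: {s1, s2, s3}
read 0: {s1, s2, s3}
read 1: {s1, s2, s3}
Final reachable set {s1, s2, s3} has 3 states.

3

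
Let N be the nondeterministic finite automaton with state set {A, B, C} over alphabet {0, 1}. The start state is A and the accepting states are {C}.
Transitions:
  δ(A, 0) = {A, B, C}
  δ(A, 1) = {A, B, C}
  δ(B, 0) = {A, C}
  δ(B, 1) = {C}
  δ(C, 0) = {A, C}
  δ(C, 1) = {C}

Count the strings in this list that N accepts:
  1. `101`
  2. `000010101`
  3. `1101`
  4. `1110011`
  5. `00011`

`101`: accepted
`000010101`: accepted
`1101`: accepted
`1110011`: accepted
`00011`: accepted

5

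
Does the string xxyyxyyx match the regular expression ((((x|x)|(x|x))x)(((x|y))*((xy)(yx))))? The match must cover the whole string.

yes

Split as xx·yyxyyx: (((x|x)|(x|x))x) matches xx and (((x|y))*((xy)(yx))) matches yyxyyx.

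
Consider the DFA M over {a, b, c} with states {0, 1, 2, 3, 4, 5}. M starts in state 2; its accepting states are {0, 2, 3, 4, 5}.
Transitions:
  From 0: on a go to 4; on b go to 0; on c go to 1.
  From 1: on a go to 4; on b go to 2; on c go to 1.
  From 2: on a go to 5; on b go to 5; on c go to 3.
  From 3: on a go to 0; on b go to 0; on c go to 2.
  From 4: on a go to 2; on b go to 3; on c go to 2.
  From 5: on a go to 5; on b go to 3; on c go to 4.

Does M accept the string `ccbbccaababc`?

rejected

2 --c--> 3
3 --c--> 2
2 --b--> 5
5 --b--> 3
3 --c--> 2
2 --c--> 3
3 --a--> 0
0 --a--> 4
4 --b--> 3
3 --a--> 0
0 --b--> 0
0 --c--> 1
End in state 1, which is not an accepting state.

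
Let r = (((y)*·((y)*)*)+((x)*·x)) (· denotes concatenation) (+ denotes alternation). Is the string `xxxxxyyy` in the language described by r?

no

Neither ((y)*·((y)*)*) nor ((x)*·x) matches xxxxxyyy.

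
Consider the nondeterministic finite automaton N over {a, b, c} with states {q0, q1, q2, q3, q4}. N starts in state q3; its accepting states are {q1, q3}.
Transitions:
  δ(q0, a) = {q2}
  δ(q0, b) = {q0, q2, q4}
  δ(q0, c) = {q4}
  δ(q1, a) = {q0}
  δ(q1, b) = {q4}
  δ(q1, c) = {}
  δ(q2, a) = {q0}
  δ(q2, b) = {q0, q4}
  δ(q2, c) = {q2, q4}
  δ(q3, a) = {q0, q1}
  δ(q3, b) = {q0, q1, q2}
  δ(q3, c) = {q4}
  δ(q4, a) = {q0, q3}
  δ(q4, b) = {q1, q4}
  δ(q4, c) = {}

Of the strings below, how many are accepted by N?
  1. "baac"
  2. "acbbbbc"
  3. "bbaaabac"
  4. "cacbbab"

1

"baac": rejected
"acbbbbc": rejected
"bbaaabac": rejected
"cacbbab": accepted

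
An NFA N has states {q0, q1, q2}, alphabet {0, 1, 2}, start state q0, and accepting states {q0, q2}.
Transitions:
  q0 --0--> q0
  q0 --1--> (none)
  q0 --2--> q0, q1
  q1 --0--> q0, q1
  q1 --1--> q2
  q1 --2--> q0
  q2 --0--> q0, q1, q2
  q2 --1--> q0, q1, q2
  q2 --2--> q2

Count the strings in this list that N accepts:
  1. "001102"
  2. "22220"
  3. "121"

"001102": rejected
"22220": accepted
"121": rejected

1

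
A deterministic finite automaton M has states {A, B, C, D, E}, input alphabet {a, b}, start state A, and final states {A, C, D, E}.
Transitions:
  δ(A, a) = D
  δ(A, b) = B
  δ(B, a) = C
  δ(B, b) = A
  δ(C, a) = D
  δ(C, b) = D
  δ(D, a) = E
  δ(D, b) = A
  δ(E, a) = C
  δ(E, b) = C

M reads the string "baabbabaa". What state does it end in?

A --b--> B
B --a--> C
C --a--> D
D --b--> A
A --b--> B
B --a--> C
C --b--> D
D --a--> E
E --a--> C

C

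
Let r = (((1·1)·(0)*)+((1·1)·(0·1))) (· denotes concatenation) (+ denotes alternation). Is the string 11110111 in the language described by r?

Neither ((1·1)·(0)*) nor ((1·1)·(0·1)) matches 11110111.

no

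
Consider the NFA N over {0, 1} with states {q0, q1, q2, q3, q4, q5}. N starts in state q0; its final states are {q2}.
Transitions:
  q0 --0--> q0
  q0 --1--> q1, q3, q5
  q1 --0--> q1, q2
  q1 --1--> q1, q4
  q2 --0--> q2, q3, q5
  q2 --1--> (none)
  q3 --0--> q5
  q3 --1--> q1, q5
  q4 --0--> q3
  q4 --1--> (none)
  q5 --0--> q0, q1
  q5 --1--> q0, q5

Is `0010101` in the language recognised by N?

Start: {q0}
read 0: {q0}
read 0: {q0}
read 1: {q1, q3, q5}
read 0: {q0, q1, q2, q5}
read 1: {q0, q1, q3, q4, q5}
read 0: {q0, q1, q2, q3, q5}
read 1: {q0, q1, q3, q4, q5}
Reachable ∩ accepting = {} — empty.

rejected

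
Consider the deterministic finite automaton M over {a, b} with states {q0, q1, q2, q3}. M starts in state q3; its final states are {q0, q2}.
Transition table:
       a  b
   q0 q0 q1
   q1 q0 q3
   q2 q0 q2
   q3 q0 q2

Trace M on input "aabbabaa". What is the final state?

q0

q3 --a--> q0
q0 --a--> q0
q0 --b--> q1
q1 --b--> q3
q3 --a--> q0
q0 --b--> q1
q1 --a--> q0
q0 --a--> q0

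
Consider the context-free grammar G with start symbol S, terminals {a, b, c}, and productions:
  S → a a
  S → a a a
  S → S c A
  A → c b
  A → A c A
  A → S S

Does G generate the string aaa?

yes

S ⇒ aaa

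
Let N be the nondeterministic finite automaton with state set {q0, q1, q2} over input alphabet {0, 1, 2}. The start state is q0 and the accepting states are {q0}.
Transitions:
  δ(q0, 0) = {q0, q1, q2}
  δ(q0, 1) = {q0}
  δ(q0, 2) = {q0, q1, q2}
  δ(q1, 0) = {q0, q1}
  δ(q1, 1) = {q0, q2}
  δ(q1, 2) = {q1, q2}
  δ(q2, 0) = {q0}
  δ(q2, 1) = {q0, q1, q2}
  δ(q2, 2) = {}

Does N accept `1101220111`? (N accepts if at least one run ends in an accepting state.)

Start: {q0}
read 1: {q0}
read 1: {q0}
read 0: {q0, q1, q2}
read 1: {q0, q1, q2}
read 2: {q0, q1, q2}
read 2: {q0, q1, q2}
read 0: {q0, q1, q2}
read 1: {q0, q1, q2}
read 1: {q0, q1, q2}
read 1: {q0, q1, q2}
Reachable ∩ accepting = {q0} — nonempty.

accepted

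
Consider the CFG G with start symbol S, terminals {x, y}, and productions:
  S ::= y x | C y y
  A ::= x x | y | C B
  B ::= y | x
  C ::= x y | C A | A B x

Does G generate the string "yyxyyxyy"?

yes

S ⇒ Cyy ⇒ ABxyy ⇒ CBBxyy ⇒ ABxBBxyy ⇒ yBxBBxyy ⇒ yyxBBxyy ⇒ yyxyBxyy ⇒ yyxyyxyy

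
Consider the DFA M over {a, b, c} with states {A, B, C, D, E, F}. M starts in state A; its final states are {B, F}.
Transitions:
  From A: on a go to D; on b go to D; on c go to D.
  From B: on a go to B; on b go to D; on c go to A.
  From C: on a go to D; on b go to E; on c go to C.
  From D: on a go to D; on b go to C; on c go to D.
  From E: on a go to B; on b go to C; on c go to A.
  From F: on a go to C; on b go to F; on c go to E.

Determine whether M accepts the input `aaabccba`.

A --a--> D
D --a--> D
D --a--> D
D --b--> C
C --c--> C
C --c--> C
C --b--> E
E --a--> B
End in state B, which is an accepting state.

accepted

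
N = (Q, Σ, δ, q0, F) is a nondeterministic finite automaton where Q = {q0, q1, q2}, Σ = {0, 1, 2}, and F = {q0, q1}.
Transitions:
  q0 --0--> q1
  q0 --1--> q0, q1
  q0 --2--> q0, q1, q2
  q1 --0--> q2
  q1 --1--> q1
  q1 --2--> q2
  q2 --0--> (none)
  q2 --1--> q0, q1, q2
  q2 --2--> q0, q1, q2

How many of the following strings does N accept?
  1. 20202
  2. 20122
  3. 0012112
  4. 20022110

20202: accepted
20122: accepted
0012112: accepted
20022110: accepted

4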